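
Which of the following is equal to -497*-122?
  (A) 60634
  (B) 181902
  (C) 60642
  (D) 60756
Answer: A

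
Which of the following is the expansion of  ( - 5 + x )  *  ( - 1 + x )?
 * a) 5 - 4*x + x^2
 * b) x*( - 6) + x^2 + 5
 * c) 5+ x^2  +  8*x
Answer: b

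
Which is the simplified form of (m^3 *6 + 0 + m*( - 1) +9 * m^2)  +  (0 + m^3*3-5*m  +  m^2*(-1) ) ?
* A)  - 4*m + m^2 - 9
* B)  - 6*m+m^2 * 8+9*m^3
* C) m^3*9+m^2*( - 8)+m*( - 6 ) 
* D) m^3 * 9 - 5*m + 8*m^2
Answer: B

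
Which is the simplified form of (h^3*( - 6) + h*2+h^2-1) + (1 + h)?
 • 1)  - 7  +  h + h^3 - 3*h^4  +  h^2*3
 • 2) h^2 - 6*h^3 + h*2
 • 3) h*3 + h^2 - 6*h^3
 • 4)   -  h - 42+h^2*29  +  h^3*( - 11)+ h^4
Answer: 3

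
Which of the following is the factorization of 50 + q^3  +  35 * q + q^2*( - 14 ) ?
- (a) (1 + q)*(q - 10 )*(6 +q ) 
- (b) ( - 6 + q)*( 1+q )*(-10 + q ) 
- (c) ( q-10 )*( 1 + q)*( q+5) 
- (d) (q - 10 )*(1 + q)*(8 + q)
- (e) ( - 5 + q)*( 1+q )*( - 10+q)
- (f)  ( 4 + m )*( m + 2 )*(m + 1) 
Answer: e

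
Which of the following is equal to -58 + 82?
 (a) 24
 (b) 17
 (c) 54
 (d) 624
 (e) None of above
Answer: a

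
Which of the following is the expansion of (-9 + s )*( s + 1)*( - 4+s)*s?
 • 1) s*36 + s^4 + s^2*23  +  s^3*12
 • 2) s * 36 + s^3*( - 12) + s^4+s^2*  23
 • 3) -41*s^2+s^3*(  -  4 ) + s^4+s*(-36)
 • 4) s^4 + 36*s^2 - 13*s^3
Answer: 2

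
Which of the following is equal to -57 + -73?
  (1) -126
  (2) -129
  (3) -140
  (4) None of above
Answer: 4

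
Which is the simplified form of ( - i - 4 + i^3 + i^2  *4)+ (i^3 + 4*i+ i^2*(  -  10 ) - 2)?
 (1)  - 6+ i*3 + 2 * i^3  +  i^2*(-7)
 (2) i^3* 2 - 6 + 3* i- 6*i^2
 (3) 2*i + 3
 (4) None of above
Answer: 2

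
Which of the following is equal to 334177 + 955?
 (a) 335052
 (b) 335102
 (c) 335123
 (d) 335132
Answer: d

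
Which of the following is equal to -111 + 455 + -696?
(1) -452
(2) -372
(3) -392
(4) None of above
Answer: 4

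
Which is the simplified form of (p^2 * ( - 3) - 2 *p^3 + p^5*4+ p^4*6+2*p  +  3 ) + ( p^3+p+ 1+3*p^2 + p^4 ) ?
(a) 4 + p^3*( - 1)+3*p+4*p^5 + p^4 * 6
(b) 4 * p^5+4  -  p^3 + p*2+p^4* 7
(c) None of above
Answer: c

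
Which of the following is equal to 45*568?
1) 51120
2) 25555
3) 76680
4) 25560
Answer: 4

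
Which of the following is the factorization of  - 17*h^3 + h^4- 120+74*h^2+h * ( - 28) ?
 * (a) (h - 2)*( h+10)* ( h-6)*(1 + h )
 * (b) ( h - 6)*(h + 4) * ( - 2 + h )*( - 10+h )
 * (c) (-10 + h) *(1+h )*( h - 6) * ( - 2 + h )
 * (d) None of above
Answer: c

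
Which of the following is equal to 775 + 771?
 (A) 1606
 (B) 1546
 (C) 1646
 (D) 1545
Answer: B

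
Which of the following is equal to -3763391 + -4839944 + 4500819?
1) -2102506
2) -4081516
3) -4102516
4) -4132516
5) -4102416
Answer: 3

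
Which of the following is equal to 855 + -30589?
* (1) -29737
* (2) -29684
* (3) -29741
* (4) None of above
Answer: 4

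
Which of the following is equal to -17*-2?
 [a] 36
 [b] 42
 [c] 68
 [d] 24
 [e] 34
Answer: e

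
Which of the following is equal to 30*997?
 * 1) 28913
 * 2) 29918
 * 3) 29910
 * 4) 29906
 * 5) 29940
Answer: 3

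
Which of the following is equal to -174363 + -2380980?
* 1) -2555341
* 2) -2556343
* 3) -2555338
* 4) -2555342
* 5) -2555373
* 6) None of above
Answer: 6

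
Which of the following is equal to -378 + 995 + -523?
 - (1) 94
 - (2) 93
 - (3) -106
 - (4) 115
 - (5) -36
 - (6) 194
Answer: 1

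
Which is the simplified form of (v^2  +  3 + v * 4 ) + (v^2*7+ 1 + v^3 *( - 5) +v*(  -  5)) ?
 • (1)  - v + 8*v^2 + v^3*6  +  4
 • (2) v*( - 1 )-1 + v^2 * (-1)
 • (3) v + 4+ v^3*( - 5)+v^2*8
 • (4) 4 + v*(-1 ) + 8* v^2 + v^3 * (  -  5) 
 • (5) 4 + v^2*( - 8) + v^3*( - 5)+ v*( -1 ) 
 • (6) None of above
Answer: 4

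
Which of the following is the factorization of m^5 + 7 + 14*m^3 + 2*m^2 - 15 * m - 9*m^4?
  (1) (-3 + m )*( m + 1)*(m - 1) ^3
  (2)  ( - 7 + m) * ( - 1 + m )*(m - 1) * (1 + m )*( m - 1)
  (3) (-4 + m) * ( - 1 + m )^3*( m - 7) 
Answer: 2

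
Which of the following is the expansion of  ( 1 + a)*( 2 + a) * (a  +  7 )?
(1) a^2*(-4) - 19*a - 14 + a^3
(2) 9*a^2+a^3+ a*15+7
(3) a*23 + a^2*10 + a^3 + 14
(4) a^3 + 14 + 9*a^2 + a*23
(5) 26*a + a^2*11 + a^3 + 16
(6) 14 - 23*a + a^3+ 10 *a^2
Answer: 3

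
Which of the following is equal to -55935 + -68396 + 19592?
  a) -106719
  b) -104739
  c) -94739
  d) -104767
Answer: b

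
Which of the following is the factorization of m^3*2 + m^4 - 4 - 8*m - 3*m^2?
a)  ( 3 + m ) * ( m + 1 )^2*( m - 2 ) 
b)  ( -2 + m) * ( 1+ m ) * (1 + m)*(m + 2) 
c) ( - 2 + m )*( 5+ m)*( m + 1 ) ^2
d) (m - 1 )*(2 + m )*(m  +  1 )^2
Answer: b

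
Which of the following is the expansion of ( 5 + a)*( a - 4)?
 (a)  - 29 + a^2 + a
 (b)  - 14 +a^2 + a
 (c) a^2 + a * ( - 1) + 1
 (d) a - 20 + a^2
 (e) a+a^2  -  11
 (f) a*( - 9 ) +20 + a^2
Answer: d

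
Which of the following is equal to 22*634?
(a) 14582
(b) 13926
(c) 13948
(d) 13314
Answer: c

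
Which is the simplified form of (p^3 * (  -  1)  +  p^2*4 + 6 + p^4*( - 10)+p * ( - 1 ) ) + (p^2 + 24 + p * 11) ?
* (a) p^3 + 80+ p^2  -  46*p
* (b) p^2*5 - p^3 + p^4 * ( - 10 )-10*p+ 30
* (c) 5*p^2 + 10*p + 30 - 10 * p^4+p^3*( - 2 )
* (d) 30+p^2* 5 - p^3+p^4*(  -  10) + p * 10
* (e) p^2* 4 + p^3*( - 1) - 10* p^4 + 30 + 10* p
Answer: d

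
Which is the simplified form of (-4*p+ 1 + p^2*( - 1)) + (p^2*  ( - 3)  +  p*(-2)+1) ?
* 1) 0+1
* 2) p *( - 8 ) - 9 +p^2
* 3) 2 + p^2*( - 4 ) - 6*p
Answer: 3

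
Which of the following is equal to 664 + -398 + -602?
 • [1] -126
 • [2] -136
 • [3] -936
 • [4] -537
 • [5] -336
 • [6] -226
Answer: 5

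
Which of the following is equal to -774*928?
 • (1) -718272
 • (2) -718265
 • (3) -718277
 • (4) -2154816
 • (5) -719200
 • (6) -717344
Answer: 1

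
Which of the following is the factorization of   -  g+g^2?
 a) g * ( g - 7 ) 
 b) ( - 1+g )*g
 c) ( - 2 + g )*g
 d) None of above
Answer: b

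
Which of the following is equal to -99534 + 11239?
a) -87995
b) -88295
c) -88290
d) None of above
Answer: b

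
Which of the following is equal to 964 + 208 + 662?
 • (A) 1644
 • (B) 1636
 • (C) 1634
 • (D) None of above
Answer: D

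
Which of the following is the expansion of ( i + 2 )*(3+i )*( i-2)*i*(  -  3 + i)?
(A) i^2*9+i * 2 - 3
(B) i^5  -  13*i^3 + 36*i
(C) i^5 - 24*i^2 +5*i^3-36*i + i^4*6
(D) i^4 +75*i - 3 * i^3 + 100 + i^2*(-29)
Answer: B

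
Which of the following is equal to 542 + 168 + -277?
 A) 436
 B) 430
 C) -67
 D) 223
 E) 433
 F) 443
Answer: E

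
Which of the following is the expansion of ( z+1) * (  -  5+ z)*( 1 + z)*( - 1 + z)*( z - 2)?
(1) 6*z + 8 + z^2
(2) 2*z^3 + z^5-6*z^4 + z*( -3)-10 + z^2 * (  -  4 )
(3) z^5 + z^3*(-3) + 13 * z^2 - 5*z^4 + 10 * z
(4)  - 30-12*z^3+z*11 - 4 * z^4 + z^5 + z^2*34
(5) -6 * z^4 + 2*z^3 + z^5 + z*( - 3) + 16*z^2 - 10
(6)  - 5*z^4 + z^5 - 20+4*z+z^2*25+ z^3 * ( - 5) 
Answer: 5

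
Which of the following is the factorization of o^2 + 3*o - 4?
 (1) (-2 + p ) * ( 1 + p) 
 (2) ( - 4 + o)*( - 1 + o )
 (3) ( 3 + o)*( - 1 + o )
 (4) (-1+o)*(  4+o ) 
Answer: 4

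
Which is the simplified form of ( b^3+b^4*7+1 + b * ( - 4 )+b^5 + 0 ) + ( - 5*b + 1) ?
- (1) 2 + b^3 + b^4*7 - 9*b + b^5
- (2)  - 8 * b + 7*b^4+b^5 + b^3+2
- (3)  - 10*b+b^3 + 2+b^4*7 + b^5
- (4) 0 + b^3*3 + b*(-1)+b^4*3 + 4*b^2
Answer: 1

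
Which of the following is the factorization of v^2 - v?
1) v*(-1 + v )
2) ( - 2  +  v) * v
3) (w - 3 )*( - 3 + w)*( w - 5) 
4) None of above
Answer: 1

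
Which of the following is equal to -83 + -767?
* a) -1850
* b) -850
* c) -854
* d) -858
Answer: b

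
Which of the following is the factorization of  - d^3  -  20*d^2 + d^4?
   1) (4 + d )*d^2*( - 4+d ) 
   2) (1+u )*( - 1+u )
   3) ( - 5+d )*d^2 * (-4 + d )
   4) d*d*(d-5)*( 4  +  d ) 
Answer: 4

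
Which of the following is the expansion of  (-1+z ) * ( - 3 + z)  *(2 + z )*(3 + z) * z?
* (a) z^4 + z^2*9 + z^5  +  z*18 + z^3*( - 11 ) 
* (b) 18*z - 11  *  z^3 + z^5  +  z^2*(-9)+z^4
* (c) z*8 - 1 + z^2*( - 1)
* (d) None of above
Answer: b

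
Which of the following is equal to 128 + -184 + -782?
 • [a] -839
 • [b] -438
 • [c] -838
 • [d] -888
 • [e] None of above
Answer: c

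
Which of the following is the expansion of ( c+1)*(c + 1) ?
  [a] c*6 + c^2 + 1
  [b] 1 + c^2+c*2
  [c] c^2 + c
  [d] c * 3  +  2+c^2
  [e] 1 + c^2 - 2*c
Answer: b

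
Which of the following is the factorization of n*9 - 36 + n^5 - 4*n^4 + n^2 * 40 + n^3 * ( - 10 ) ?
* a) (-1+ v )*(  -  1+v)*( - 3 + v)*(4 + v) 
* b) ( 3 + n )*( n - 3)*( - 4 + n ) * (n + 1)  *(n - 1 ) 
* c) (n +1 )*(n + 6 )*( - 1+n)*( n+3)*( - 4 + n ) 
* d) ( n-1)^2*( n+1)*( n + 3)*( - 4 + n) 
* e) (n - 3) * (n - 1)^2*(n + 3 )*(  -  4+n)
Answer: b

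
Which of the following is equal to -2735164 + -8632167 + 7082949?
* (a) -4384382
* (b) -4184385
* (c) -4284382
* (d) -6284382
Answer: c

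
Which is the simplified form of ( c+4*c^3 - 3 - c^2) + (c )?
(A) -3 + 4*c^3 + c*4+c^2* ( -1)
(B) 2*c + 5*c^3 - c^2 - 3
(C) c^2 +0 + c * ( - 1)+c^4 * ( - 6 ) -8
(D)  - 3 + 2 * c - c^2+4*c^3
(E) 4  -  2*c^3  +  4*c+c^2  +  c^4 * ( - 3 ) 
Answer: D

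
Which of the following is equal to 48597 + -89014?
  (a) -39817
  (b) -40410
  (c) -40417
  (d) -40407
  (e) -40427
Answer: c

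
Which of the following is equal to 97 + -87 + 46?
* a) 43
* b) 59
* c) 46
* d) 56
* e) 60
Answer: d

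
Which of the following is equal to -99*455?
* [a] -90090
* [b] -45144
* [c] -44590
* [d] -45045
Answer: d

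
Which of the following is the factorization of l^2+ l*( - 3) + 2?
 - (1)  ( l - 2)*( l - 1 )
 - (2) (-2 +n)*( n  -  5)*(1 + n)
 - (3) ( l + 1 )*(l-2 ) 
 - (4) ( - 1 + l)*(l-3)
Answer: 1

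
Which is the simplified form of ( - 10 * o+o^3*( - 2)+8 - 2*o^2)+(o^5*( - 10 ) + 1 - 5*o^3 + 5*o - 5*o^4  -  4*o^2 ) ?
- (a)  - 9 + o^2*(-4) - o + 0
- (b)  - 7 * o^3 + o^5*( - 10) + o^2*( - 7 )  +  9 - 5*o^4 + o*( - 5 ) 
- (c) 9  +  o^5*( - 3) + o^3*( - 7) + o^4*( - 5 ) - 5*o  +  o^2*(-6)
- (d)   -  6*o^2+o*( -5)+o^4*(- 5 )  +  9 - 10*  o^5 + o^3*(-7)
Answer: d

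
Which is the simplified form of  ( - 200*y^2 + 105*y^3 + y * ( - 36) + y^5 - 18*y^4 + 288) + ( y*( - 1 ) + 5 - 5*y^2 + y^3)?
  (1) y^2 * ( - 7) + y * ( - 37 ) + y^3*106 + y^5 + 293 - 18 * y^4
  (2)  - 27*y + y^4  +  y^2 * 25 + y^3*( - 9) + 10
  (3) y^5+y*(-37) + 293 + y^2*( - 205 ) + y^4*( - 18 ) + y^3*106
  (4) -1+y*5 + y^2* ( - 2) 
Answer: 3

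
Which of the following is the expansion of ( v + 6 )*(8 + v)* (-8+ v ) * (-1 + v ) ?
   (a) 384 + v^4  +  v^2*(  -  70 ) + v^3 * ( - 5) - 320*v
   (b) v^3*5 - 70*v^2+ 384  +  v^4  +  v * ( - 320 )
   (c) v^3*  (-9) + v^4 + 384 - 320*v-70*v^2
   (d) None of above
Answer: b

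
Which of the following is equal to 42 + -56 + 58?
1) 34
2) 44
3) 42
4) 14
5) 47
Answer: 2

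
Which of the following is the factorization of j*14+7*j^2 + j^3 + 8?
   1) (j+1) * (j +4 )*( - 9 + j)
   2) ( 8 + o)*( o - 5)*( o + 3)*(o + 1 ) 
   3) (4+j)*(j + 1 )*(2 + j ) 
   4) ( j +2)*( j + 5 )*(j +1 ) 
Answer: 3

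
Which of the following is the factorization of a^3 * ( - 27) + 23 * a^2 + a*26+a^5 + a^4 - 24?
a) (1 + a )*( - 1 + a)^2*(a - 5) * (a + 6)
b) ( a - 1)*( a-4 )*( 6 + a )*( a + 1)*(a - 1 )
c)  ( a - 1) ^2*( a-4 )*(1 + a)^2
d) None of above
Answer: b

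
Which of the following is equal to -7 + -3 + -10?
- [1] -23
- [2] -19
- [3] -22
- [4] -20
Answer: 4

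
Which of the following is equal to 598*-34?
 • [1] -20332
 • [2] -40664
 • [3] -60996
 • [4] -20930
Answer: 1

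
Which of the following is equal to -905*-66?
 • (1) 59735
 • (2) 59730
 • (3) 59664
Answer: 2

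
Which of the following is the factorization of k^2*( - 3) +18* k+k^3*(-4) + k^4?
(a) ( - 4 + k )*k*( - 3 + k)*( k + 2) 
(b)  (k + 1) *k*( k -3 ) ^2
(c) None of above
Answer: c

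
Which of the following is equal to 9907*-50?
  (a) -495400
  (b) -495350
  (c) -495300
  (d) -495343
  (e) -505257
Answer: b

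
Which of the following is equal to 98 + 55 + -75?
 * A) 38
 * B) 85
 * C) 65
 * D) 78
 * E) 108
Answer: D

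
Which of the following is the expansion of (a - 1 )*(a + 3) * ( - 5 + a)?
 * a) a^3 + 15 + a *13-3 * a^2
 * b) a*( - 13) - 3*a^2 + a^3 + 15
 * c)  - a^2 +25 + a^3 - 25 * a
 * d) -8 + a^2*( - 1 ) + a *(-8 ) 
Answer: b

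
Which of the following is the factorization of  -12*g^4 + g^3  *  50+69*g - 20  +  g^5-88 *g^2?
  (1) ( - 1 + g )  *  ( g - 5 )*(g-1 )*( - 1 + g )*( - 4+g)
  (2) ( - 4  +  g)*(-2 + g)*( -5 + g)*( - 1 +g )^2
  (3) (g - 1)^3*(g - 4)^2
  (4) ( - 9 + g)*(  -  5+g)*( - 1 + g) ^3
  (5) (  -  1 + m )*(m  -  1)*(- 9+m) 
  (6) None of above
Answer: 1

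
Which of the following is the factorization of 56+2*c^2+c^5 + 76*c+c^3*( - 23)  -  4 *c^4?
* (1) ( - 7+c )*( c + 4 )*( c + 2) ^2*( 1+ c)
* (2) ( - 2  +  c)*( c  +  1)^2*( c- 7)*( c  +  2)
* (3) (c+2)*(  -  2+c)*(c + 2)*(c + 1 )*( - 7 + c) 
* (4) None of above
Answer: 3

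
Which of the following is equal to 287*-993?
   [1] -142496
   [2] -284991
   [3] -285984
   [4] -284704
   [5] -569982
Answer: 2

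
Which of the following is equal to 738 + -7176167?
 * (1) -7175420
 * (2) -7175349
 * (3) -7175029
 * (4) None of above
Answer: 4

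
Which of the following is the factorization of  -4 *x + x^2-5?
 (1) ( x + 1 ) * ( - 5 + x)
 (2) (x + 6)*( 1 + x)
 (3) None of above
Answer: 1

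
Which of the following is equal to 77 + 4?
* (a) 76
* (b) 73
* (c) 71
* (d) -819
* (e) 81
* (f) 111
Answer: e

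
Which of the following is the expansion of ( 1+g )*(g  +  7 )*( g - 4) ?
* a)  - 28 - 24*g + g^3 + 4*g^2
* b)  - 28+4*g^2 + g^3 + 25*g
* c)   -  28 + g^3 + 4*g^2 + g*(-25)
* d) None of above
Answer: c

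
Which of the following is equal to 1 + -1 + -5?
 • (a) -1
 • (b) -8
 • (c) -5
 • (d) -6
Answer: c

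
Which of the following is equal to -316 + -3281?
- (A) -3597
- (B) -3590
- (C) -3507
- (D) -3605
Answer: A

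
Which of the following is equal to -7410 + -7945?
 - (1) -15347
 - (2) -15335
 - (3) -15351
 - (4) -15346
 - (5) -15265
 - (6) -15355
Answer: 6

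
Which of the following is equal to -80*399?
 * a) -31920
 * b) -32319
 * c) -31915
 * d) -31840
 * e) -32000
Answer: a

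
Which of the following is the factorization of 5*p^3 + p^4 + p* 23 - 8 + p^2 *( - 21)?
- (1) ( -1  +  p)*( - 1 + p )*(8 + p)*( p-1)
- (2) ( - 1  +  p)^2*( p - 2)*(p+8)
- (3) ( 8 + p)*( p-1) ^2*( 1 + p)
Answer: 1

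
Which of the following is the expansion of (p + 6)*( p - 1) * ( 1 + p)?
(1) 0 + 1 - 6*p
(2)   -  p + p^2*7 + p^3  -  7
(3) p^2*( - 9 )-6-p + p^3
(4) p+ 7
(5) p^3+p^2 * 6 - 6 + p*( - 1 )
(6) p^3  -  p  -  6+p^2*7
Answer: 5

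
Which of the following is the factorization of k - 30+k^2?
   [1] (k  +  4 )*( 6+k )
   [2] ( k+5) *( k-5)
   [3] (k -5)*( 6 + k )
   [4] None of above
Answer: 3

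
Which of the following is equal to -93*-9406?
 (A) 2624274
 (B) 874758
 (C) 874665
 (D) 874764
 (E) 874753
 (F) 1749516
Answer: B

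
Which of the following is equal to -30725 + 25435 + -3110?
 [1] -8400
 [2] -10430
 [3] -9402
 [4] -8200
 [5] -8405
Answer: 1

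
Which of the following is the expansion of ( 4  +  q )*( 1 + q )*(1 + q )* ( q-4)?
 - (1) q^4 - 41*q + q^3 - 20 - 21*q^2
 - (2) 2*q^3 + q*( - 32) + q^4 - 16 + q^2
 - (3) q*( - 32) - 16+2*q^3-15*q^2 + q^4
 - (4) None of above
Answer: 3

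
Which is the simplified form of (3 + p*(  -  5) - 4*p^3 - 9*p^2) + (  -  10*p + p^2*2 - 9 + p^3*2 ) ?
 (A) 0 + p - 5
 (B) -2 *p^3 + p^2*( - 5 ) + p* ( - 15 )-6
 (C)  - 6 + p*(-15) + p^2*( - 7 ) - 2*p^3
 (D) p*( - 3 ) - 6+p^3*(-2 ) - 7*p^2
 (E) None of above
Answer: C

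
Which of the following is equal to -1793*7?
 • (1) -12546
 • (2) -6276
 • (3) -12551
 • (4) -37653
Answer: 3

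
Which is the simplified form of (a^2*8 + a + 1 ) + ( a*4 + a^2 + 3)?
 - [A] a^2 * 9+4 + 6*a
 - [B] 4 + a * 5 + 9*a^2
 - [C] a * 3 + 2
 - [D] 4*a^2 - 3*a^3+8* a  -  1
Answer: B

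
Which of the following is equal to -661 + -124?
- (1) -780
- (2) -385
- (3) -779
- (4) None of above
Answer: 4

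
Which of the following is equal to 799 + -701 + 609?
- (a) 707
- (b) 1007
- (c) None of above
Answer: a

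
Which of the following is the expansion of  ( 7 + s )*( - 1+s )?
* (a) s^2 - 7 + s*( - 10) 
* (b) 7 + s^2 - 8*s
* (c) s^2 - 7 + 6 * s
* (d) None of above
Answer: c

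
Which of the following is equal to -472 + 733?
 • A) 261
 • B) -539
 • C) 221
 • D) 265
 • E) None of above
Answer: A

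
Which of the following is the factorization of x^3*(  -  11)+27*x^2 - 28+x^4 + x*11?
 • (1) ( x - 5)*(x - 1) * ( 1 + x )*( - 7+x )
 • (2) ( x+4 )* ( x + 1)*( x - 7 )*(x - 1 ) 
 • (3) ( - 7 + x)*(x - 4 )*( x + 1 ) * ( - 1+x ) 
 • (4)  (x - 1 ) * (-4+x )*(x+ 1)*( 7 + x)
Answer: 3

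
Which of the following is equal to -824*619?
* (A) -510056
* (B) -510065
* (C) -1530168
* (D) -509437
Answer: A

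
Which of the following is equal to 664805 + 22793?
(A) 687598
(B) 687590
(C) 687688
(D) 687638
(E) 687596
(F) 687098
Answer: A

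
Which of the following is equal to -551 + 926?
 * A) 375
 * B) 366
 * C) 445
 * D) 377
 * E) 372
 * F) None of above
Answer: A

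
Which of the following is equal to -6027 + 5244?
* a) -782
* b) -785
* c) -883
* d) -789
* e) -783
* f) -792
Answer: e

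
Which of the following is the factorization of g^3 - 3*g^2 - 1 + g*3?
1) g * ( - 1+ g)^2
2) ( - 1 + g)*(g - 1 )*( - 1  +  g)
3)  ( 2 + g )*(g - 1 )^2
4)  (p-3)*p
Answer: 2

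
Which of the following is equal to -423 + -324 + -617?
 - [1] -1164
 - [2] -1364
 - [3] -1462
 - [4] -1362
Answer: 2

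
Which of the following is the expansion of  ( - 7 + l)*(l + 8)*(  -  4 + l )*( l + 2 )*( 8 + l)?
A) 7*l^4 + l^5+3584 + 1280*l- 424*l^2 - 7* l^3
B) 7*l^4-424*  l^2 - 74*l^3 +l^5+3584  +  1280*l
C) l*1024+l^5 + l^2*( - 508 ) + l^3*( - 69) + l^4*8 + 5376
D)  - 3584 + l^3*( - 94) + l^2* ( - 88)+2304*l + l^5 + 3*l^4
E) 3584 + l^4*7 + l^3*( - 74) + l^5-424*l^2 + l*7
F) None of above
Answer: B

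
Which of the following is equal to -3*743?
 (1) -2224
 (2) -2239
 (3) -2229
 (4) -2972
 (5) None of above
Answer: 3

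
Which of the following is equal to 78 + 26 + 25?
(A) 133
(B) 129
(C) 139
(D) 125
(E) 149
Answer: B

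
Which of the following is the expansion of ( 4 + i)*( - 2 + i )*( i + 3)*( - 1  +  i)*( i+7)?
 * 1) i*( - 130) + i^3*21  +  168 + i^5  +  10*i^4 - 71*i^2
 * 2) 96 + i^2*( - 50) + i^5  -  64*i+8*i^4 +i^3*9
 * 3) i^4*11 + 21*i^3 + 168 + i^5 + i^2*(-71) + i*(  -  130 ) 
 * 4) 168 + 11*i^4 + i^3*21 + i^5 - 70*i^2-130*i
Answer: 3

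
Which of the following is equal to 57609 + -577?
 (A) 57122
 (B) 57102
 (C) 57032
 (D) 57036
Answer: C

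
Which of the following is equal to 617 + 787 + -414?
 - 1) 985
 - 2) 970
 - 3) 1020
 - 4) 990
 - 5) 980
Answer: 4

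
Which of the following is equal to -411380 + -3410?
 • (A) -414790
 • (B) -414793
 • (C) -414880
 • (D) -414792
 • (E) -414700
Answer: A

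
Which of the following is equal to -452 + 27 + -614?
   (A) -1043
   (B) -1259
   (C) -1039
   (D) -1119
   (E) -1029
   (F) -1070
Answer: C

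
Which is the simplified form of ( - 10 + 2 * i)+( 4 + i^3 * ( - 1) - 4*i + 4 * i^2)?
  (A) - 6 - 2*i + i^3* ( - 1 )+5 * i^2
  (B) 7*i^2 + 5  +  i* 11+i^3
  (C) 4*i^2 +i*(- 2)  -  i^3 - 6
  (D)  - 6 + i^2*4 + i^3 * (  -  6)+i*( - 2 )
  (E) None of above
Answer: C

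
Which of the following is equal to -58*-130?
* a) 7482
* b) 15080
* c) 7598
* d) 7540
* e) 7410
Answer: d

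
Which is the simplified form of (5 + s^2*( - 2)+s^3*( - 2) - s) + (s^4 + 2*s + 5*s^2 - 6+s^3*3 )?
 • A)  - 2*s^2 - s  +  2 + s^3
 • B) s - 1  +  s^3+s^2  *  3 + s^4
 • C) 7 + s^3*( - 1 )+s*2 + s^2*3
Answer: B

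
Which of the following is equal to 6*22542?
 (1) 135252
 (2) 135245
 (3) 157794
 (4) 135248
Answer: 1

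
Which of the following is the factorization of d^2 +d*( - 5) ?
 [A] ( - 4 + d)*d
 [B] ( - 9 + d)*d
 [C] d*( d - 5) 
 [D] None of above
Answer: C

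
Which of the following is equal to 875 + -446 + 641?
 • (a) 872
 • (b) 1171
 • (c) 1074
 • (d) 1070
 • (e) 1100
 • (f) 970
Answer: d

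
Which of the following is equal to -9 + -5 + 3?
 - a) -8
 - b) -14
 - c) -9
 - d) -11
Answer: d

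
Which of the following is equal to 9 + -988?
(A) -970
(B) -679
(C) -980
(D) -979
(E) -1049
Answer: D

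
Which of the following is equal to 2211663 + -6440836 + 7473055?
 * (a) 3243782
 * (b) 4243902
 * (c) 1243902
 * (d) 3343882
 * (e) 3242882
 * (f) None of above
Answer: f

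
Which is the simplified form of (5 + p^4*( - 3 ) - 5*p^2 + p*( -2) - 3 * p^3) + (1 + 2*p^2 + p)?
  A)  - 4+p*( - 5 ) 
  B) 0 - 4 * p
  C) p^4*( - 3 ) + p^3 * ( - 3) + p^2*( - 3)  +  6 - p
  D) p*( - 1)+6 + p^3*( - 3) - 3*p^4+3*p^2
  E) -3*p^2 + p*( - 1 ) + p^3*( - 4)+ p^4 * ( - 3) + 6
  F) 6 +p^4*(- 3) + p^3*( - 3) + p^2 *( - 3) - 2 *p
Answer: C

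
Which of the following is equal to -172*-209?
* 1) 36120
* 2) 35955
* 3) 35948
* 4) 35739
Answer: 3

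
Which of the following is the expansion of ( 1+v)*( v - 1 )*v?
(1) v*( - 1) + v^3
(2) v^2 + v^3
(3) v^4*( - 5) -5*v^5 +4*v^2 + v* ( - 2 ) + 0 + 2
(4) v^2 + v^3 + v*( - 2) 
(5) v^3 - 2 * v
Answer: 1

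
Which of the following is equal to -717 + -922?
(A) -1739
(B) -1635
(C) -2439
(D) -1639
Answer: D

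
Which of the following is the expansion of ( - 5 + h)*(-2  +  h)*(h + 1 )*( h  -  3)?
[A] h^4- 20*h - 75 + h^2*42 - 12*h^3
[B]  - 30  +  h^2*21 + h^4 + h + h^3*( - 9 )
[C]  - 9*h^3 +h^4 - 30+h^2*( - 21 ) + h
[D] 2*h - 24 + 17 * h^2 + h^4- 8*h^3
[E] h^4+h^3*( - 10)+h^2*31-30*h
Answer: B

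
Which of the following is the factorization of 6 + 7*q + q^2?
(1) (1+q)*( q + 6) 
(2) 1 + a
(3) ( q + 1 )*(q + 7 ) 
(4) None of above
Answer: 1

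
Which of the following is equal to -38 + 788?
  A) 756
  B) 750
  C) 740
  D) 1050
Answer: B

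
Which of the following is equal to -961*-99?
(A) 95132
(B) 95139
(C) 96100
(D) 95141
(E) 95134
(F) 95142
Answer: B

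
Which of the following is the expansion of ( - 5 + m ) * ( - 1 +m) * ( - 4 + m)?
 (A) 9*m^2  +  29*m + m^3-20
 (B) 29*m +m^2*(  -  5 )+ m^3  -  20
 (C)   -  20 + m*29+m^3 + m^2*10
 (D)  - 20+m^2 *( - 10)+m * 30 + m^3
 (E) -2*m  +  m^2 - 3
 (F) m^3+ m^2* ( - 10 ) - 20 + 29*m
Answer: F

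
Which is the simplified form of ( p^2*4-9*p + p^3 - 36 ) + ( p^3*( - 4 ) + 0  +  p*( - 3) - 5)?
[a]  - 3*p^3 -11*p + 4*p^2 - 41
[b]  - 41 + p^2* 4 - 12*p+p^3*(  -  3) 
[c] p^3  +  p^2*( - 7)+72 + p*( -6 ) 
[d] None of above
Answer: b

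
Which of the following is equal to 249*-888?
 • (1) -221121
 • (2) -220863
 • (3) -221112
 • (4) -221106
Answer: 3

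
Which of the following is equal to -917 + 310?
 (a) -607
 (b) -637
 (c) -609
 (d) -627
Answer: a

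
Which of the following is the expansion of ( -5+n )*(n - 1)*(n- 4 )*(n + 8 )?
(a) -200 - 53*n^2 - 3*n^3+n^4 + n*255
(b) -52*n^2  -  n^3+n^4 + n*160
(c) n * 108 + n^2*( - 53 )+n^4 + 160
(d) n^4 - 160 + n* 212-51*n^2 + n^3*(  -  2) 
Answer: d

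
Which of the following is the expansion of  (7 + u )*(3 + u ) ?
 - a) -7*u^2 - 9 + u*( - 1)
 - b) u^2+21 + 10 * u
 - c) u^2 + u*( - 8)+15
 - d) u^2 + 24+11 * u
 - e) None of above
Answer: b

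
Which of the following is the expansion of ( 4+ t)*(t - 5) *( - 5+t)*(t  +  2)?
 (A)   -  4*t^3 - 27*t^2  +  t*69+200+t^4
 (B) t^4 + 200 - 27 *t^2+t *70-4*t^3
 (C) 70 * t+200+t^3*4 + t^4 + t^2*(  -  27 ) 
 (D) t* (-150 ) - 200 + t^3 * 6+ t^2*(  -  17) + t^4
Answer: B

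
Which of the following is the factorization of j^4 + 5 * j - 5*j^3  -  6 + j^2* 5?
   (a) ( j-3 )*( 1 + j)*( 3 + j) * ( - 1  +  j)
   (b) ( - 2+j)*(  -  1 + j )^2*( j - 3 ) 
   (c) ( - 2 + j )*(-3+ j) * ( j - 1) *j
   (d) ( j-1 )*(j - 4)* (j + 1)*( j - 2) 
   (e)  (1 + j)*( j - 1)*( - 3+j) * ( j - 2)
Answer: e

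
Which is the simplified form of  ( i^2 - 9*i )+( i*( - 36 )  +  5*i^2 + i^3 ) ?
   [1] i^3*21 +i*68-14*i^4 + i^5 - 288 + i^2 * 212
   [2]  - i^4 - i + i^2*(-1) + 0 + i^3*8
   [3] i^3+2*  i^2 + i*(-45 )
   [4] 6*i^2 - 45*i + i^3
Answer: 4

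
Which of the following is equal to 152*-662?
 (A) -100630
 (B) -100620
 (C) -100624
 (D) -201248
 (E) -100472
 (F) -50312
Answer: C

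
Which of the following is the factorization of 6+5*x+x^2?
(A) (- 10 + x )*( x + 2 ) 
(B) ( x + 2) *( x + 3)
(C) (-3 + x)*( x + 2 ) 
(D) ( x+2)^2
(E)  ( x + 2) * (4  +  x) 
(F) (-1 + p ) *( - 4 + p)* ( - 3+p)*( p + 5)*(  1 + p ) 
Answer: B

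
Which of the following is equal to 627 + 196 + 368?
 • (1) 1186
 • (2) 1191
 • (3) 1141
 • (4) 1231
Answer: 2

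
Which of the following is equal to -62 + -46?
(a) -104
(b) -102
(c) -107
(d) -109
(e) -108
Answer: e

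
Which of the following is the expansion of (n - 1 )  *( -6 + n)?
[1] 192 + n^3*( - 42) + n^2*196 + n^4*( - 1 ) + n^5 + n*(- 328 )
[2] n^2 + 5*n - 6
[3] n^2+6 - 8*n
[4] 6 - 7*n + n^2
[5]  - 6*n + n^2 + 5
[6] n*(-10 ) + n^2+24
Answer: 4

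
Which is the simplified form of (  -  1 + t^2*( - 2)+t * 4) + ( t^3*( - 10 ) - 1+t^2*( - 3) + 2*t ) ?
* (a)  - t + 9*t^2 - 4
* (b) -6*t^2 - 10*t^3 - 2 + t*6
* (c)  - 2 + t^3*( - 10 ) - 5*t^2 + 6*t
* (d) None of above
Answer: c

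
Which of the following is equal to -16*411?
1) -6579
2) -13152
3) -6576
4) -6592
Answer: 3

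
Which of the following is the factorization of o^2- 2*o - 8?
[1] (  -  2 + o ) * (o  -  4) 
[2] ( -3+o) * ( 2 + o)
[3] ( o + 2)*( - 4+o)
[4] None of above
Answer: 3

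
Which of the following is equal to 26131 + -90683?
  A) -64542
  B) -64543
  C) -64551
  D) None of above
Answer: D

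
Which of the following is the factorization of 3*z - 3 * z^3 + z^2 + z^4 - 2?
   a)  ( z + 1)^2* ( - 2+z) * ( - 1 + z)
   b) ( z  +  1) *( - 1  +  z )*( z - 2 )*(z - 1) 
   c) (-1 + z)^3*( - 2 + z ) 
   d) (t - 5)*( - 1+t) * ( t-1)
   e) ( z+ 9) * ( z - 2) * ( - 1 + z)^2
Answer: b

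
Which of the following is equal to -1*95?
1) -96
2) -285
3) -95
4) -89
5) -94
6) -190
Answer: 3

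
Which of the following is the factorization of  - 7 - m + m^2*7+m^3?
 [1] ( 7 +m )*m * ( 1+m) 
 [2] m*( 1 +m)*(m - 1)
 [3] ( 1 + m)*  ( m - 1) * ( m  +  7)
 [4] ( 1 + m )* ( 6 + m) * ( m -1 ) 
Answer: 3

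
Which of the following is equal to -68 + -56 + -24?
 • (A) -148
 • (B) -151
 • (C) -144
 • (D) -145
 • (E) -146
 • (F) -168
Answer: A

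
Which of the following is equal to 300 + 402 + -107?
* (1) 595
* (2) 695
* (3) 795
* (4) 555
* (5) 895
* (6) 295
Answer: 1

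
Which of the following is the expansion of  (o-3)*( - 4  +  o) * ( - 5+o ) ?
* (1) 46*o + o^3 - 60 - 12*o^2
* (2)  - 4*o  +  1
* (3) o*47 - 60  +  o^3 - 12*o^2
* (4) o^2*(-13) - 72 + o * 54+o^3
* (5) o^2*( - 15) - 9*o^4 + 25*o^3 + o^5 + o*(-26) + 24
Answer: 3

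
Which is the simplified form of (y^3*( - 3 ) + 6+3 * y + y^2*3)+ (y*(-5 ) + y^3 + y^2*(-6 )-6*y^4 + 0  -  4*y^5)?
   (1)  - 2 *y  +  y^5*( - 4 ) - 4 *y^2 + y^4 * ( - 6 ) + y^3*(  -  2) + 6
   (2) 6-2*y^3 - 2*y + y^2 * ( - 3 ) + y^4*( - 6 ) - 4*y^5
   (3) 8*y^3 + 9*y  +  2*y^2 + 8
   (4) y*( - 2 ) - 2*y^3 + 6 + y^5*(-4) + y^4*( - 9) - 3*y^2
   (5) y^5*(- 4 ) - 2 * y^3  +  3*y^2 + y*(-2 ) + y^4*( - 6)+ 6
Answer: 2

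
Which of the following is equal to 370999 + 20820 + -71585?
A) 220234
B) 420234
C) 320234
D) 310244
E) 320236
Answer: C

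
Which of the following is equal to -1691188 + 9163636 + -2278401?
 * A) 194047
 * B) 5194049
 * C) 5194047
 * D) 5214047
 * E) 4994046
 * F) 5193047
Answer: C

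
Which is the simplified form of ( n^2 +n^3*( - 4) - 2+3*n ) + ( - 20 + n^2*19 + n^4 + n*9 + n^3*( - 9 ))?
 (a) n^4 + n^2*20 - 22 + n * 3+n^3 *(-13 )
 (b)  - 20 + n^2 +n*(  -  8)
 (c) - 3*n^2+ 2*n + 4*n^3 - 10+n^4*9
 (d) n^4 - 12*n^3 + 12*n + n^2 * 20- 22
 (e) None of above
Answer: e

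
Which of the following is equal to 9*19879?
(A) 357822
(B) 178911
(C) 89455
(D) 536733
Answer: B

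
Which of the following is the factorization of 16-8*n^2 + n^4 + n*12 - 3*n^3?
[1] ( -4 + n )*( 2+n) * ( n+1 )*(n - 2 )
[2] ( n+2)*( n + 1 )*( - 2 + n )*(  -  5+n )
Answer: 1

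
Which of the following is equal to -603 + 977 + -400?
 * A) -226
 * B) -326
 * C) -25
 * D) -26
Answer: D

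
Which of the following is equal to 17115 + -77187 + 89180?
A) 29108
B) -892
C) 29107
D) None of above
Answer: A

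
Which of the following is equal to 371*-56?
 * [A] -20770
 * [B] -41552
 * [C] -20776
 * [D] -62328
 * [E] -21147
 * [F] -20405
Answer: C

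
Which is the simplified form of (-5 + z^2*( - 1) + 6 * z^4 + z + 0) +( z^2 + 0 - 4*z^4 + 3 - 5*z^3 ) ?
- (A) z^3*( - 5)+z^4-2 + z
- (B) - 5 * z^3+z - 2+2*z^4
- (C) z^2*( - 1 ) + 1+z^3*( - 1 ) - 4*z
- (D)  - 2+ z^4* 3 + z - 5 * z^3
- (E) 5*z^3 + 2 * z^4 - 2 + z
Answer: B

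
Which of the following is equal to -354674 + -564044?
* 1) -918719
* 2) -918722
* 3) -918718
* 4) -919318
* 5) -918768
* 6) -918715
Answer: 3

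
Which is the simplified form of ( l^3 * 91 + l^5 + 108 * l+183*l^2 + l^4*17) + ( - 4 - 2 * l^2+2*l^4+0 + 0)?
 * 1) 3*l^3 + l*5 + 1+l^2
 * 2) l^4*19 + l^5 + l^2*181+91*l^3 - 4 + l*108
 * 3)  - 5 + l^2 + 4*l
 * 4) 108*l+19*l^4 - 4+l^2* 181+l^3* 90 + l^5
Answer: 2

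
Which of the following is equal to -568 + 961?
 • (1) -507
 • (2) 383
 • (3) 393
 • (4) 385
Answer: 3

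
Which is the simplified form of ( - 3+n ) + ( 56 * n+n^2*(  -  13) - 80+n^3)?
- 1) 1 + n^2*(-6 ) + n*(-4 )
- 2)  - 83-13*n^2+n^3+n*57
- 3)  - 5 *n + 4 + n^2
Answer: 2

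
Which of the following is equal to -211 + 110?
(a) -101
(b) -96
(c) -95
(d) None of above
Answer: a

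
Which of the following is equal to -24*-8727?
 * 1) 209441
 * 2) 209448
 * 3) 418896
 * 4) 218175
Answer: 2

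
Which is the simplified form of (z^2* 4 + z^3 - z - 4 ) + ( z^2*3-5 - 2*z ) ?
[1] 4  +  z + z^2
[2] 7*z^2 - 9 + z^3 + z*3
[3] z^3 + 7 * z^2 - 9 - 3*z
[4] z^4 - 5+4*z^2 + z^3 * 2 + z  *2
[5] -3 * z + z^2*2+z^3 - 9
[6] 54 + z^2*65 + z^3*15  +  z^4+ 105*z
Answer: 3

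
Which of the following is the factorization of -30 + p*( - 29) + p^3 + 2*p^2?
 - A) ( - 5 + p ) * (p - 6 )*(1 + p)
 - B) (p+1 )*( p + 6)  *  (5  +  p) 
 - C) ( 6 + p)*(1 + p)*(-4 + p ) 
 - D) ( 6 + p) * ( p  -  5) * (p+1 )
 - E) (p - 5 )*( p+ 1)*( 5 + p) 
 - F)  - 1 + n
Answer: D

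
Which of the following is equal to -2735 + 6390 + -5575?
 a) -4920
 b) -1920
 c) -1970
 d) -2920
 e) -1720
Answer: b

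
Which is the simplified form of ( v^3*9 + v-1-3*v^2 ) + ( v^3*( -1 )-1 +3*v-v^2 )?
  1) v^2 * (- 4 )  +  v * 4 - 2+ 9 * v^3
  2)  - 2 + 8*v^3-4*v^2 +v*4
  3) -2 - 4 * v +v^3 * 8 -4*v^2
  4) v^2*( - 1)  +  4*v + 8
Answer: 2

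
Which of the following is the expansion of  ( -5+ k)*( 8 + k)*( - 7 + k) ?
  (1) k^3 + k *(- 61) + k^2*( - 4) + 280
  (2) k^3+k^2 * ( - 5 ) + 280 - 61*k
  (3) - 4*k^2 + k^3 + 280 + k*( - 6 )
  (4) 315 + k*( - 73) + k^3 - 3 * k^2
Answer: 1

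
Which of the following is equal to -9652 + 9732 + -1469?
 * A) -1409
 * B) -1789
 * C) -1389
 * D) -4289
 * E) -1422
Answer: C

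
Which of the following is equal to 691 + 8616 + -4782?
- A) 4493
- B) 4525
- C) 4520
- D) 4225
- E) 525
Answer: B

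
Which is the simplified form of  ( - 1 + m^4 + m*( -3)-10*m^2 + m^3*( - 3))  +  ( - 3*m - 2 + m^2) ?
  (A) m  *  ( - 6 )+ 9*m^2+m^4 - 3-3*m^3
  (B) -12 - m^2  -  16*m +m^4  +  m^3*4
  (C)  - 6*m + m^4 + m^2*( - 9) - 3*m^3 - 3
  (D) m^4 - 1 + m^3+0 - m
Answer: C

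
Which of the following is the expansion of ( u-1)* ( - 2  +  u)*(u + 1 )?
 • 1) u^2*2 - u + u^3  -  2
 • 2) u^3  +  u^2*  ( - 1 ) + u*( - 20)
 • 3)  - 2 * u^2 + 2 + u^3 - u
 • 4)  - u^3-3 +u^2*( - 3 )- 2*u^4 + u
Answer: 3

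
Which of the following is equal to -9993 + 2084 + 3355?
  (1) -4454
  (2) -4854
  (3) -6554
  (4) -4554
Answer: 4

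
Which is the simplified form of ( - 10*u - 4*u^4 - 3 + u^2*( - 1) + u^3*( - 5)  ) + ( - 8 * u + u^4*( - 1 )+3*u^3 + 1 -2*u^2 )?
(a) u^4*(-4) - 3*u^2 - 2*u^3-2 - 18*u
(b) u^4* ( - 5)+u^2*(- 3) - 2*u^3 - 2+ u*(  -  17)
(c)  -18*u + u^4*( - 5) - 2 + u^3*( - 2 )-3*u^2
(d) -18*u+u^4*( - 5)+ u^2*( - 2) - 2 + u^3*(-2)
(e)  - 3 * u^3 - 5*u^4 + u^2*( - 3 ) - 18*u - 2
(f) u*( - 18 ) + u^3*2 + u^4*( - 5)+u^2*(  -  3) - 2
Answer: c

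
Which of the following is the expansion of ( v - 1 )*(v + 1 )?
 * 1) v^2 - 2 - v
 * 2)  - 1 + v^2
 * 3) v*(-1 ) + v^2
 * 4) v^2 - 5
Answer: 2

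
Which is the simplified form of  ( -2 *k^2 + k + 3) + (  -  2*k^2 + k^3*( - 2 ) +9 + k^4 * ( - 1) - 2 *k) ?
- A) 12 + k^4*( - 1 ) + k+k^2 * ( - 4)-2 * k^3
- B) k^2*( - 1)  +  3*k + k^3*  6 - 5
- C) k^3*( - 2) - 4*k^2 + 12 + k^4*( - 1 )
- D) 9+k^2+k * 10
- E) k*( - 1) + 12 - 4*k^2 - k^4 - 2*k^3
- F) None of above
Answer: E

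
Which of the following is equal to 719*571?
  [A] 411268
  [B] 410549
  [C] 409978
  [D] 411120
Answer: B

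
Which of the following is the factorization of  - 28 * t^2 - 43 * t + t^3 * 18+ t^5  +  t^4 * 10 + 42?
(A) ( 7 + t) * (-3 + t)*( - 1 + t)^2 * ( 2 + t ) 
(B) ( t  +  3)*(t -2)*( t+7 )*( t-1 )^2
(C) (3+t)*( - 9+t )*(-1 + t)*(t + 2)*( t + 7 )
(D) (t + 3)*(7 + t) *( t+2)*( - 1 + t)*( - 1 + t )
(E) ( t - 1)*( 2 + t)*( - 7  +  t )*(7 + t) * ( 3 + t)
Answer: D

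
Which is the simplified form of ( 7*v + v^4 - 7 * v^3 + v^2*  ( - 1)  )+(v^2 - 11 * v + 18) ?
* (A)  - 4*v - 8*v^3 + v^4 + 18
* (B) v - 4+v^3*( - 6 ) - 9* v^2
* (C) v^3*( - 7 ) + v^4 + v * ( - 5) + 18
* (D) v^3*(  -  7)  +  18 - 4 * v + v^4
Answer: D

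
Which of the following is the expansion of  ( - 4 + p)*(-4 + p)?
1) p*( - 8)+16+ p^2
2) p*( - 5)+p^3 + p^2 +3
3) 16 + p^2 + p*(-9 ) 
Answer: 1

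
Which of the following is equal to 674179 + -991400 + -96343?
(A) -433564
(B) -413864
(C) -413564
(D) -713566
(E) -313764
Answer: C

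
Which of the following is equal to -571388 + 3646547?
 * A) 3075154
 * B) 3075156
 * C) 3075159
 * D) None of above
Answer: C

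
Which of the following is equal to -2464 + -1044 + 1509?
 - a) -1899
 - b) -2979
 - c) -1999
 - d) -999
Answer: c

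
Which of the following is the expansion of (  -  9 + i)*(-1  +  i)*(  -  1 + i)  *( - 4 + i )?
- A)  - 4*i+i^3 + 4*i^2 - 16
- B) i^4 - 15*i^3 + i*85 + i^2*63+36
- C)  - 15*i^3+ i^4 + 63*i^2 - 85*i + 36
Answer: C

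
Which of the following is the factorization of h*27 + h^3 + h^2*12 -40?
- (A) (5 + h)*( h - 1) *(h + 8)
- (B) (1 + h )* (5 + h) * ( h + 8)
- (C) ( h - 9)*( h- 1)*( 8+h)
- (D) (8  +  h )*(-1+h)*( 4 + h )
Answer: A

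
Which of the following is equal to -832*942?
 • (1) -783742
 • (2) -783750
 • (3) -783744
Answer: 3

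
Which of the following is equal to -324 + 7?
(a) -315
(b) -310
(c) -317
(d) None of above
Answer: c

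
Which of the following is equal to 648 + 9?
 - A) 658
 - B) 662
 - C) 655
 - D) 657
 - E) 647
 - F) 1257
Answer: D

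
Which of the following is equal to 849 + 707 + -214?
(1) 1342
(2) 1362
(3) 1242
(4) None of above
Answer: 1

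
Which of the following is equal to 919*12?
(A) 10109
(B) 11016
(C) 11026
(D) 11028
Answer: D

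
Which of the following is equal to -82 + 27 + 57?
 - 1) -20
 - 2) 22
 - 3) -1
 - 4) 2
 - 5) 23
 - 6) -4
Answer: 4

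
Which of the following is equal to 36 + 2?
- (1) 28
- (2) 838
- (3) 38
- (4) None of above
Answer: 3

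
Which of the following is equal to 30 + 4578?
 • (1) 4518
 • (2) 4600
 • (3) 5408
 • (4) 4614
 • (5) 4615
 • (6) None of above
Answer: 6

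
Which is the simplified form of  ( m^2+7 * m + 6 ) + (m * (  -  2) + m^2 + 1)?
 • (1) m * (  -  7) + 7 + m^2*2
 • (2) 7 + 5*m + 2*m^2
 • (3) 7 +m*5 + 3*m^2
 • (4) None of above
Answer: 2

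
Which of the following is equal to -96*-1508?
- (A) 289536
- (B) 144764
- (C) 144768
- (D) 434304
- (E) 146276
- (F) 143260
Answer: C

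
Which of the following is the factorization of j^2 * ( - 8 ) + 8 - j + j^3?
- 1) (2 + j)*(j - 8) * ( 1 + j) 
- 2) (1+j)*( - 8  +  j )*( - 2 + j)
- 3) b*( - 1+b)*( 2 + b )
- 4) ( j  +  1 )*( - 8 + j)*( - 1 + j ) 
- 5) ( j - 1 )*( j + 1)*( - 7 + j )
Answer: 4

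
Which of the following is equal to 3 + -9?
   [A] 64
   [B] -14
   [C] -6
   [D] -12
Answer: C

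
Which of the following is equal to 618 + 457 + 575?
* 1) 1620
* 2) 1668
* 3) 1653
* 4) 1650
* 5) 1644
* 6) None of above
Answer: 4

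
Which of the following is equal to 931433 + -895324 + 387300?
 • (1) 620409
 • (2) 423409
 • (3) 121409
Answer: 2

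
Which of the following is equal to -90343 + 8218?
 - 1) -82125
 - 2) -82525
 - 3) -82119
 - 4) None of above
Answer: 1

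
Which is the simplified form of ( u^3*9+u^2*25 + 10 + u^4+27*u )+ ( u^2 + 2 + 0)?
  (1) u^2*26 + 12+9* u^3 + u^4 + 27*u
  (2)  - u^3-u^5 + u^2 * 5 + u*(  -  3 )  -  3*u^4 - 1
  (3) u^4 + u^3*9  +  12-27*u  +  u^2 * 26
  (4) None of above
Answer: 1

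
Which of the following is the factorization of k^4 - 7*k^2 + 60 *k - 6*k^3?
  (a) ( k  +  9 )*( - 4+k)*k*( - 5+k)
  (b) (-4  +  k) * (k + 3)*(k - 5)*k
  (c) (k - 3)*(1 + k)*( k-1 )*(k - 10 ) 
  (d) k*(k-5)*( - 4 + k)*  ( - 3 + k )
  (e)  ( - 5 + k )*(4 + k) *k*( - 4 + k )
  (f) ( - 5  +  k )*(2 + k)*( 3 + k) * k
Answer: b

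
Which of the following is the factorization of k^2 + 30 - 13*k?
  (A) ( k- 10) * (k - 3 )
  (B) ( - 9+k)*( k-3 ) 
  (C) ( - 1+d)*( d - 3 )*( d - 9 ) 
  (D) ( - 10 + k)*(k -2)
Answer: A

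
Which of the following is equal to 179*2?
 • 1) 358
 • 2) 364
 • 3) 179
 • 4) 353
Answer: 1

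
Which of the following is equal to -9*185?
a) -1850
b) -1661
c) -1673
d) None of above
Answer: d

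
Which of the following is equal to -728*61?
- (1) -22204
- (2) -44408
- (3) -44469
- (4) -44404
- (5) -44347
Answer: 2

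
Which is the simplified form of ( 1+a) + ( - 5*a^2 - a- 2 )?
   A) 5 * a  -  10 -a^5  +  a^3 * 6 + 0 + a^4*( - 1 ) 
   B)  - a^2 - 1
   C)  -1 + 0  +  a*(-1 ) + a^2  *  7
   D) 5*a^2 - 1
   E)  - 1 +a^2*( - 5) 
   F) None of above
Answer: E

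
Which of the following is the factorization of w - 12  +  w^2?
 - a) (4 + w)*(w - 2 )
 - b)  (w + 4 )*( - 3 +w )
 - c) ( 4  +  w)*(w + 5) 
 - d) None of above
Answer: b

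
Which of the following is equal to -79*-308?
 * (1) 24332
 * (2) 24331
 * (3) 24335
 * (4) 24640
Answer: 1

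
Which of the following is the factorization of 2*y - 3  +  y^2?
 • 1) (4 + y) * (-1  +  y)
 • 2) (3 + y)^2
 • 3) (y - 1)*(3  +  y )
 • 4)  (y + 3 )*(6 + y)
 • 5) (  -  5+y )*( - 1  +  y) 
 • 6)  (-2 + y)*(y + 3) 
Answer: 3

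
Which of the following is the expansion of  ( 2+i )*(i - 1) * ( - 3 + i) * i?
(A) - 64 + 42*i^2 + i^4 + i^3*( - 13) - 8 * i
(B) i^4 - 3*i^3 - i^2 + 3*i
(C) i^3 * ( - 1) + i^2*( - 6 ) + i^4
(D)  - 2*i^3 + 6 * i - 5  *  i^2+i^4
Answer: D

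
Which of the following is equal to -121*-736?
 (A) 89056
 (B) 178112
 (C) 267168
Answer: A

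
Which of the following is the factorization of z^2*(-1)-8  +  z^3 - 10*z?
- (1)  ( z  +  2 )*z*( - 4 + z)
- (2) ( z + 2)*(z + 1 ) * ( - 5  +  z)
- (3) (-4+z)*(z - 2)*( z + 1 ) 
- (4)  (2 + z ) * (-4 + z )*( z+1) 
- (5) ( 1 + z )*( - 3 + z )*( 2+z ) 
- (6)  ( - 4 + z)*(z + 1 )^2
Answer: 4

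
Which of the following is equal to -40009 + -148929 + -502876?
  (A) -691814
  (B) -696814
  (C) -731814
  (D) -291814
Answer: A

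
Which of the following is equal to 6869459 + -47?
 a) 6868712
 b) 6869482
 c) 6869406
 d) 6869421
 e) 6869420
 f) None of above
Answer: f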